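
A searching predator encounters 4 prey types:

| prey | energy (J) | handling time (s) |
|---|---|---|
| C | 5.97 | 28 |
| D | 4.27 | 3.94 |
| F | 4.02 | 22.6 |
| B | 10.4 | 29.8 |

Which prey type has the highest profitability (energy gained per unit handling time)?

D

Profitability E/h (J/s): C = 5.97/28 = 0.213, D = 4.27/3.94 = 1.08, F = 4.02/22.6 = 0.178, B = 10.4/29.8 = 0.349.
Ranked: D > B > C > F.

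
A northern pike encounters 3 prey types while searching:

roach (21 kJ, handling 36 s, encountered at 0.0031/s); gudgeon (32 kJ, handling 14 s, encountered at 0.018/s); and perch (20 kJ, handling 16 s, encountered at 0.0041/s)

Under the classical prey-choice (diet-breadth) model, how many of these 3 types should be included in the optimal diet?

Rank by E/h (kJ/s): gudgeon 2.29, perch 1.25, roach 0.583. Include each in turn until the next type's E/h falls below the running intake rate.
Rate on top 1: 0.4601. perch: 1.25 > 0.4601 → include.
Rate on top 2: 0.4994. roach: 0.583 > 0.4994 → include.
Optimal diet: gudgeon, perch, roach — 3 of 3 types.

3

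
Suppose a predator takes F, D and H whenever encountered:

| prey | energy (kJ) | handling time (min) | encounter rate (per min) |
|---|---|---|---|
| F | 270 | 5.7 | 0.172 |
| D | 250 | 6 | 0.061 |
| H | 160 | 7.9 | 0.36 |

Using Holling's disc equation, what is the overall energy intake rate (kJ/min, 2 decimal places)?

22.98 kJ/min

R = (0.172×270 + 0.061×250 + 0.36×160) / (1 + 0.172×5.7 + 0.061×6 + 0.36×7.9) = 119.3/5.19 = 22.98 kJ/min.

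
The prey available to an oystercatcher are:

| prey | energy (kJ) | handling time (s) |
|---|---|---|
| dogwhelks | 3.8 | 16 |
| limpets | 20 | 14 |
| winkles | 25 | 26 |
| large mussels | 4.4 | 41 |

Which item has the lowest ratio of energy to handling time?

large mussels

Profitability E/h (kJ/s): dogwhelks = 3.8/16 = 0.237, limpets = 20/14 = 1.43, winkles = 25/26 = 0.962, large mussels = 4.4/41 = 0.107.
Ranked: limpets > winkles > dogwhelks > large mussels.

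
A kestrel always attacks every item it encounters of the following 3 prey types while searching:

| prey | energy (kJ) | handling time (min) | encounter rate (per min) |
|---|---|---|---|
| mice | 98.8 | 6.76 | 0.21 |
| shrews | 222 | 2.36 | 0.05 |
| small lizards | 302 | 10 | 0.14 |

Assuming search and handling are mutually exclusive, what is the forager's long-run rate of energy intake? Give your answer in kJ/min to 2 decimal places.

R = Σλ_iE_i / (1 + Σλ_ih_i)
Numerator: 0.21×98.8 + 0.05×222 + 0.14×302 = 74.13
Denominator: 1 + 0.21×6.76 + 0.05×2.36 + 0.14×10 = 3.938
R = 74.13/3.938 = 18.83 kJ/min

18.83 kJ/min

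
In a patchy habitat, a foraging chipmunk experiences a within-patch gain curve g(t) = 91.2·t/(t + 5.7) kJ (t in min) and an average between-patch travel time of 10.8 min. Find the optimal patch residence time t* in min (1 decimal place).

Maximise g(t)/(T+t): set derivative to zero → g'(t)(T+t) = g(t).
g'(t) = 91.2·5.7/(t + 5.7)². Setting 91.2·5.7/(t+5.7)² = 91.2t/[(t+5.7)(10.8+t)] gives 5.7(10.8+t) = t(t+5.7), so t² = 5.7×10.8 = 61.56.
t* = √61.56 = 7.846 min.

7.8 min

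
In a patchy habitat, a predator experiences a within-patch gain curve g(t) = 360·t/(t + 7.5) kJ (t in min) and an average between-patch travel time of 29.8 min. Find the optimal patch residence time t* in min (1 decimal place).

Maximise g(t)/(T+t): set derivative to zero → g'(t)(T+t) = g(t).
g'(t) = 360·7.5/(t + 7.5)². Setting 360·7.5/(t+7.5)² = 360t/[(t+7.5)(29.8+t)] gives 7.5(29.8+t) = t(t+7.5), so t² = 7.5×29.8 = 223.5.
t* = √223.5 = 14.95 min.

14.9 min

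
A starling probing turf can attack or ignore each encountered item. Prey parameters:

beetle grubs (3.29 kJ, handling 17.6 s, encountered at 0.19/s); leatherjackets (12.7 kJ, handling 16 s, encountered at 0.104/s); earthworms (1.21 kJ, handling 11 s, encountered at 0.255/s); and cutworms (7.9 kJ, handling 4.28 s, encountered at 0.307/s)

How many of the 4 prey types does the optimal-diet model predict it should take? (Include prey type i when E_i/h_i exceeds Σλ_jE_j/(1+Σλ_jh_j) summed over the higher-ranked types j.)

Rank by E/h (kJ/s): cutworms 1.85, leatherjackets 0.794, beetle grubs 0.187, earthworms 0.11. Include each in turn until the next type's E/h falls below the running intake rate.
Rate on top 1: 1.048. leatherjackets: 0.794 < 1.048 → exclude; stop.
Optimal diet: cutworms — 1 of 4 types.

1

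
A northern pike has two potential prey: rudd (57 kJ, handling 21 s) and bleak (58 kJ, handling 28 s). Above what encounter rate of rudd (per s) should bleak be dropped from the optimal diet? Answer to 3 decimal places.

The zero-one rule: include bleak iff E₂/h₂ > λE₁/(1+λh₁). Equality gives the switch point.
λE₁h₂ = E₂ + λE₂h₁ ⇒ λ = E₂/(E₁h₂ − E₂h₁) = 58/(1596 − 1218) = 0.1534 per s.

0.153 per s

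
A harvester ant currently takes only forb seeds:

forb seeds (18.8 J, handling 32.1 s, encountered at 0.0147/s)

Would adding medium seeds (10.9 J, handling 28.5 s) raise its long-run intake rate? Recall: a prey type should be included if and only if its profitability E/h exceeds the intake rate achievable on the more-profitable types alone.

Yes

On forb seeds alone, R = ΣλE/(1+Σλh) = 0.2764/1.472 = 0.1878 J/s.
Profitability of medium seeds: 10.9/28.5 = 0.3825 J/s.
0.3825 > 0.1878, so adding medium seeds raises the average — include it.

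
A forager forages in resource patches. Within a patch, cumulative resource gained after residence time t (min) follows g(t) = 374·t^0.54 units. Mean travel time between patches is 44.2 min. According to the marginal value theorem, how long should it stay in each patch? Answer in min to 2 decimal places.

51.89 min

Optimal t* satisfies g'(t*) = g(t*)/(T + t*).
g'(t) = 0.54·374·t^-0.46. Setting 0.54·374·t^-0.46 = 374·t^0.54/(44.2+t) gives 0.54(44.2+t) = t, so 0.46·t = 0.54×44.2.
t* = 0.54×44.2/0.46 = 51.89 min.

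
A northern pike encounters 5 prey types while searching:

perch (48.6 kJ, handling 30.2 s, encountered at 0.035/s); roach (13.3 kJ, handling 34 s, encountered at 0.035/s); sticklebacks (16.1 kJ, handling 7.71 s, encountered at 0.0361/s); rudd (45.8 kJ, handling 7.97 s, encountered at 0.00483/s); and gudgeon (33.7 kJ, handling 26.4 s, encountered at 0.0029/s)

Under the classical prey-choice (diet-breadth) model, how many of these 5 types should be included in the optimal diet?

Rank by E/h (kJ/s): rudd 5.75, sticklebacks 2.09, perch 1.61, gudgeon 1.28, roach 0.391. Include each in turn until the next type's E/h falls below the running intake rate.
Rate on top 1: 0.213. sticklebacks: 2.09 > 0.213 → include.
Rate on top 2: 0.6094. perch: 1.61 > 0.6094 → include.
Rate on top 3: 1.055. gudgeon: 1.28 > 1.055 → include.
Rate on top 4: 1.062. roach: 0.391 < 1.062 → exclude; stop.
Optimal diet: rudd, sticklebacks, perch, gudgeon — 4 of 5 types.

4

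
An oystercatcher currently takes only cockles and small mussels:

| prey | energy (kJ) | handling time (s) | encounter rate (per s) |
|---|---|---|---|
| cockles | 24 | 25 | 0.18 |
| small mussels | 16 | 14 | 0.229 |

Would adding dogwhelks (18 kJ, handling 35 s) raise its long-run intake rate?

No

Intake rate on the current diet: R = (0.18×24 + 0.229×16) / (1 + 0.18×25 + 0.229×14) = 7.984/8.706 = 0.9171 kJ/s.
Profitability of dogwhelks: 18/35 = 0.5143 kJ/s.
Since 0.5143 < R, time spent handling dogwhelks is better spent searching.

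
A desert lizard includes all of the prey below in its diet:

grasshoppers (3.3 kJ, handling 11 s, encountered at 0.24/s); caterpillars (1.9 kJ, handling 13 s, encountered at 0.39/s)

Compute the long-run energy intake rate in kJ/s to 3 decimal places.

R = Σλ_iE_i / (1 + Σλ_ih_i)
Numerator: 0.24×3.3 + 0.39×1.9 = 1.533
Denominator: 1 + 0.24×11 + 0.39×13 = 8.71
R = 1.533/8.71 = 0.176 kJ/s

0.176 kJ/s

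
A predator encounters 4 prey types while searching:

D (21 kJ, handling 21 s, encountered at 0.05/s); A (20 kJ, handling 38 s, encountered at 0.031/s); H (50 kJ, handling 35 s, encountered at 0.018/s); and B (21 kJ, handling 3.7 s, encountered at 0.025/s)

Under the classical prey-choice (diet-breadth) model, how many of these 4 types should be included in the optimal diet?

Profitabilities (E/h, kJ/s): B 5.68, H 1.43, D 1, A 0.526. Add prey in this order while the next type's profitability exceeds the intake rate on those already taken.
Rate on top 1: 0.4805. H: 1.43 > 0.4805 → include.
Rate on top 2: 0.8273. D: 1 > 0.8273 → include.
Rate on top 3: 0.8927. A: 0.526 < 0.8927 → exclude; stop.
Optimal diet: B, H, D — 3 of 4 types.

3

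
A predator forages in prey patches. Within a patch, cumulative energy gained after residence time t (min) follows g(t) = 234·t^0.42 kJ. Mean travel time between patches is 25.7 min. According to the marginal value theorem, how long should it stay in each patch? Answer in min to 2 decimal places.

18.61 min

By the marginal value theorem, leave when the instantaneous gain rate g'(t) equals the habitat-wide average g(t)/(T + t).
g'(t) = 0.42·234·t^-0.58. Setting 0.42·234·t^-0.58 = 234·t^0.42/(25.7+t) gives 0.42(25.7+t) = t, so 0.58·t = 0.42×25.7.
t* = 0.42×25.7/0.58 = 18.61 min.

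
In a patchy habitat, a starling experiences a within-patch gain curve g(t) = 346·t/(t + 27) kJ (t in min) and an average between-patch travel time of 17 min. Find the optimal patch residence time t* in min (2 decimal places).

21.42 min

By the marginal value theorem, leave when the instantaneous gain rate g'(t) equals the habitat-wide average g(t)/(T + t).
g'(t) = 346·27/(t + 27)². Setting 346·27/(t+27)² = 346t/[(t+27)(17+t)] gives 27(17+t) = t(t+27), so t² = 27×17 = 459.
t* = √459 = 21.42 min.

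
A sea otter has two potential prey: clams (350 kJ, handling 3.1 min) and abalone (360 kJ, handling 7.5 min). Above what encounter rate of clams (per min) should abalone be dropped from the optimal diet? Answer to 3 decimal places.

0.239 per min

The zero-one rule: include abalone iff E₂/h₂ > λE₁/(1+λh₁). Equality gives the switch point.
λE₁h₂ = E₂ + λE₂h₁ ⇒ λ = E₂/(E₁h₂ − E₂h₁) = 360/(2625 − 1116) = 0.2386 per min.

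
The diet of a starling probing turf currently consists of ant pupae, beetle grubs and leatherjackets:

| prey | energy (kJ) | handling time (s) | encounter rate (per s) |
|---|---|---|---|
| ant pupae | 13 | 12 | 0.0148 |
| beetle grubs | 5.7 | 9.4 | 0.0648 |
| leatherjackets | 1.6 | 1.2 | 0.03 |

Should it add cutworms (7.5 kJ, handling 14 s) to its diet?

Yes

Intake rate on the current diet: R = (0.0148×13 + 0.0648×5.7 + 0.03×1.6) / (1 + 0.0148×12 + 0.0648×9.4 + 0.03×1.2) = 0.6098/1.823 = 0.3345 kJ/s.
cutworms: E/h = 7.5/14 = 0.5357 kJ/s.
0.5357 > 0.3345, so adding cutworms raises the average — include it.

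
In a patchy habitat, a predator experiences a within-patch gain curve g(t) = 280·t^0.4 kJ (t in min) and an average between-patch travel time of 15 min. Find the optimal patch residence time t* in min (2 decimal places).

10.00 min

Maximise g(t)/(T+t): set derivative to zero → g'(t)(T+t) = g(t).
g'(t) = 0.4·280·t^-0.6. Setting 0.4·280·t^-0.6 = 280·t^0.4/(15+t) gives 0.4(15+t) = t, so 0.60·t = 0.4×15.
t* = 0.4×15/0.60 = 10 min.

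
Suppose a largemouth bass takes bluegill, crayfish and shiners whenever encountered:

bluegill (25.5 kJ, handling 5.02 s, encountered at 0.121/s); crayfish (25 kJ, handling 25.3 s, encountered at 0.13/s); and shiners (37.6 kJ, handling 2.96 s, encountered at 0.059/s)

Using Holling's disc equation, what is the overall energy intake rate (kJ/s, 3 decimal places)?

1.687 kJ/s

R = Σλ_iE_i / (1 + Σλ_ih_i)
Numerator: 0.121×25.5 + 0.13×25 + 0.059×37.6 = 8.554
Denominator: 1 + 0.121×5.02 + 0.13×25.3 + 0.059×2.96 = 5.071
R = 8.554/5.071 = 1.687 kJ/s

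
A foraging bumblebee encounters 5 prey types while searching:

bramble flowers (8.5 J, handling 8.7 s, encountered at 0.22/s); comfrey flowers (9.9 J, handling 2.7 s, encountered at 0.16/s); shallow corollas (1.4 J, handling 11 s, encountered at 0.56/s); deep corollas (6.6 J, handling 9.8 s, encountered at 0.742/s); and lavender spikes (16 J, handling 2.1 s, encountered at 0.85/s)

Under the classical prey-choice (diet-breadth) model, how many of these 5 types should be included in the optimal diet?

1

Rank by E/h (J/s): lavender spikes 7.62, comfrey flowers 3.67, bramble flowers 0.977, deep corollas 0.673, shallow corollas 0.127. Include each in turn until the next type's E/h falls below the running intake rate.
Rate on top 1: 4.883. comfrey flowers: 3.67 < 4.883 → exclude; stop.
Optimal diet: lavender spikes — 1 of 5 types.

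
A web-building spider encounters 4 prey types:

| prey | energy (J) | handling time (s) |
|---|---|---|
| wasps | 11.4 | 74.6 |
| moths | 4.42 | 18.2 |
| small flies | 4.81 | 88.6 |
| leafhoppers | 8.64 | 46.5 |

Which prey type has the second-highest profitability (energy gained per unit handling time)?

In descending order of E/h:
moths: 4.42/18.2 = 0.243 J/s
leafhoppers: 8.64/46.5 = 0.186 J/s
wasps: 11.4/74.6 = 0.153 J/s
small flies: 4.81/88.6 = 0.0543 J/s

leafhoppers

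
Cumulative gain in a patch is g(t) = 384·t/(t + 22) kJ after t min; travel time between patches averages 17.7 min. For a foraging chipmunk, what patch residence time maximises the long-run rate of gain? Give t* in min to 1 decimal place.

Maximise g(t)/(T+t): set derivative to zero → g'(t)(T+t) = g(t).
g'(t) = 384·22/(t + 22)². Setting 384·22/(t+22)² = 384t/[(t+22)(17.7+t)] gives 22(17.7+t) = t(t+22), so t² = 22×17.7 = 389.4.
t* = √389.4 = 19.73 min.

19.7 min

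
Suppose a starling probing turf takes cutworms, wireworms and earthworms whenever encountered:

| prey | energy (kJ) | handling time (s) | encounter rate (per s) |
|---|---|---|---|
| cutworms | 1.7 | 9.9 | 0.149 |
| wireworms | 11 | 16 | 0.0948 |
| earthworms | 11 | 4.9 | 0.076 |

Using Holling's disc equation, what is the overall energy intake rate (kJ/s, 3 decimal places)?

0.489 kJ/s

Energy encountered per unit search time: 0.149×1.7 + 0.0948×11 + 0.076×11 = 2.132 kJ/s.
Handling time per unit search time: 0.149×9.9 + 0.0948×16 + 0.076×4.9 = 3.364.
Rate = 2.132/(1 + 3.364) = 0.4885 kJ/s.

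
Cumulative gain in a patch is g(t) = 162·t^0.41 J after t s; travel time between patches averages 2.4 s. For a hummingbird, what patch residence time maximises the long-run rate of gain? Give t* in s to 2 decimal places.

1.67 s

By the marginal value theorem, leave when the instantaneous gain rate g'(t) equals the habitat-wide average g(t)/(T + t).
g'(t) = 0.41·162·t^-0.59. Setting 0.41·162·t^-0.59 = 162·t^0.41/(2.4+t) gives 0.41(2.4+t) = t, so 0.59·t = 0.41×2.4.
t* = 0.41×2.4/0.59 = 1.668 s.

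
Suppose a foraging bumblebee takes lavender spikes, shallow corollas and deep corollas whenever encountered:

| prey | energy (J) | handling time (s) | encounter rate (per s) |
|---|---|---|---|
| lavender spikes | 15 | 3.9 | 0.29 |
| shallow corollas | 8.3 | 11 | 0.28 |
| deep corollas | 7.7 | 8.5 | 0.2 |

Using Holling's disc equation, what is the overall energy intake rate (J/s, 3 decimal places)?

1.189 J/s

R = Σλ_iE_i / (1 + Σλ_ih_i)
Numerator: 0.29×15 + 0.28×8.3 + 0.2×7.7 = 8.214
Denominator: 1 + 0.29×3.9 + 0.28×11 + 0.2×8.5 = 6.911
R = 8.214/6.911 = 1.189 J/s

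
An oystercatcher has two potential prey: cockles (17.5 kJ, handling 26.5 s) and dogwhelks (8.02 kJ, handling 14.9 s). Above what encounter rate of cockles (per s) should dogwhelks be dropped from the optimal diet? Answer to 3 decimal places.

0.166 per s

Drop dogwhelks once their profitability E₂/h₂ falls below the rate achievable on cockles alone: E₂/h₂ = λE₁/(1 + λh₁).
Solve for λ: λE₁h₂ = E₂(1 + λh₁) → λ(E₁h₂ − E₂h₁) = E₂ → λ = E₂/(E₁h₂ − E₂h₁).
λ = 8.02/(17.5×14.9 − 8.02×26.5) = 8.02/48.22 = 0.1663 per s.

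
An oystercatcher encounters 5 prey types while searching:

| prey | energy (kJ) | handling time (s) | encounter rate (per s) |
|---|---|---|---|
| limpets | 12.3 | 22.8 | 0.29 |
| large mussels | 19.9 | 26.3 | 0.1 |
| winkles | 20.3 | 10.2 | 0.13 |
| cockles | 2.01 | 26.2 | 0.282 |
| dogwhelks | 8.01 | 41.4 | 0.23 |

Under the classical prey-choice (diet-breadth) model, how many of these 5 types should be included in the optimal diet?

E/h in descending order: winkles 1.99, large mussels 0.757, limpets 0.539, dogwhelks 0.193, cockles 0.0767 kJ/s. The optimal diet is the largest prefix of this list for which every included type satisfies E_i/h_i > R on the types above it.
Rate on top 1: 1.135. large mussels: 0.757 < 1.135 → exclude; stop.
Optimal diet: winkles — 1 of 5 types.

1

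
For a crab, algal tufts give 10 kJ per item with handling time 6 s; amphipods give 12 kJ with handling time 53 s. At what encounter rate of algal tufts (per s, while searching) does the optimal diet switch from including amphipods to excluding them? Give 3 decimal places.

Drop amphipods once their profitability E₂/h₂ falls below the rate achievable on algal tufts alone: E₂/h₂ = λE₁/(1 + λh₁).
Solve for λ: λE₁h₂ = E₂(1 + λh₁) → λ(E₁h₂ − E₂h₁) = E₂ → λ = E₂/(E₁h₂ − E₂h₁).
λ = 12/(10×53 − 12×6) = 12/458 = 0.0262 per s.

0.026 per s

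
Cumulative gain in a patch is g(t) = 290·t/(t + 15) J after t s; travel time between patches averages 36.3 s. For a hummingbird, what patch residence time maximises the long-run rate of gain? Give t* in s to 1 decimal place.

23.3 s

Optimal t* satisfies g'(t*) = g(t*)/(T + t*).
g'(t) = 290·15/(t + 15)². Setting 290·15/(t+15)² = 290t/[(t+15)(36.3+t)] gives 15(36.3+t) = t(t+15), so t² = 15×36.3 = 544.5.
t* = √544.5 = 23.33 s.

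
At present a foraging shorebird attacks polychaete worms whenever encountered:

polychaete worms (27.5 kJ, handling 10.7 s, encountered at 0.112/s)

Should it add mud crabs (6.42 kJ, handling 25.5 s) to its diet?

Current rate: (0.112×27.5)/(1 + 0.112×10.7) = 1.401 kJ/s.
mud crabs: E/h = 6.42/25.5 = 0.2518 kJ/s.
0.2518 < 1.401, so adding mud crabs would lower the average — exclude it.

No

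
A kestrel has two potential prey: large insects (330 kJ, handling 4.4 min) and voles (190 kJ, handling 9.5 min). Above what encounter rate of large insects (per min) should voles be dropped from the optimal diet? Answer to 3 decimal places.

0.083 per min

At the threshold, the rate on large insects alone equals the profitability of voles: λ·330/(1 + λ·4.4) = 190/9.5 = 20.
Rearranging, λ(330 − 20×4.4) = 20, so λ = 20/242 = 0.08264 per min.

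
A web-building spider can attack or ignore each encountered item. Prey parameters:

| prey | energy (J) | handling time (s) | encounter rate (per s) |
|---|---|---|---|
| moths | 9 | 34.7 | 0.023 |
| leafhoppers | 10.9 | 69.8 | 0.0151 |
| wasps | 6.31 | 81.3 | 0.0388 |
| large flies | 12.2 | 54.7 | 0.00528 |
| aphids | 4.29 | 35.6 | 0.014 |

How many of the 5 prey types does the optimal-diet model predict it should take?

3

E/h in descending order: moths 0.259, large flies 0.223, leafhoppers 0.156, aphids 0.121, wasps 0.0776 J/s. The optimal diet is the largest prefix of this list for which every included type satisfies E_i/h_i > R on the types above it.
Rate on top 1: 0.1151. large flies: 0.223 > 0.1151 → include.
Rate on top 2: 0.1301. leafhoppers: 0.156 > 0.1301 → include.
Rate on top 3: 0.1388. aphids: 0.121 < 0.1388 → exclude; stop.
Optimal diet: moths, large flies, leafhoppers — 3 of 5 types.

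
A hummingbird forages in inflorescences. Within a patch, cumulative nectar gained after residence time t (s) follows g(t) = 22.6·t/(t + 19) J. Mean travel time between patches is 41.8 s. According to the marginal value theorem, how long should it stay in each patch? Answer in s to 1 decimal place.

By the marginal value theorem, leave when the instantaneous gain rate g'(t) equals the habitat-wide average g(t)/(T + t).
g'(t) = 22.6·19/(t + 19)². Setting 22.6·19/(t+19)² = 22.6t/[(t+19)(41.8+t)] gives 19(41.8+t) = t(t+19), so t² = 19×41.8 = 794.2.
t* = √794.2 = 28.18 s.

28.2 s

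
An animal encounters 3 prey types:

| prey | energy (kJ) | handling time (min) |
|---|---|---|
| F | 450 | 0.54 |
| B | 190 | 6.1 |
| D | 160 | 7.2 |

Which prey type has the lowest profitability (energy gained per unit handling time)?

D

In descending order of E/h:
F: 450/0.54 = 833 kJ/min
B: 190/6.1 = 31.1 kJ/min
D: 160/7.2 = 22.2 kJ/min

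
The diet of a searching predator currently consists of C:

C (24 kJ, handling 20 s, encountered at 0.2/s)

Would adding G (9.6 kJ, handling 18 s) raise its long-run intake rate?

No

Intake rate on the current diet: R = (0.2×24) / (1 + 0.2×20) = 4.8/5 = 0.96 kJ/s.
G: E/h = 9.6/18 = 0.5333 kJ/s.
0.5333 < 0.96, so adding G would lower the average — exclude it.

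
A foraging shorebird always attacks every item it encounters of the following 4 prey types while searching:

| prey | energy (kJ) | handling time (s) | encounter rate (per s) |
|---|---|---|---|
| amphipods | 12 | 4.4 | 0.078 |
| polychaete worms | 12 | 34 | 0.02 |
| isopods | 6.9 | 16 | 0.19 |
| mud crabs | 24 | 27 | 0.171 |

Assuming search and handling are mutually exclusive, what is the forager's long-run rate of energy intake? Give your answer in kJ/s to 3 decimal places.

0.681 kJ/s

Energy encountered per unit search time: 0.078×12 + 0.02×12 + 0.19×6.9 + 0.171×24 = 6.591 kJ/s.
Handling time per unit search time: 0.078×4.4 + 0.02×34 + 0.19×16 + 0.171×27 = 8.68.
Rate = 6.591/(1 + 8.68) = 0.6809 kJ/s.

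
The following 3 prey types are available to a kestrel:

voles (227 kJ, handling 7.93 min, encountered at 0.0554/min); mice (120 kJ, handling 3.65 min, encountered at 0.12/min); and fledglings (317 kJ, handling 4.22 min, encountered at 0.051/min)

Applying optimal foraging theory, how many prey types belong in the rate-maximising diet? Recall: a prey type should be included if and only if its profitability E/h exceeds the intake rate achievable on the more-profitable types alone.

Rank by E/h (kJ/min): fledglings 75.1, mice 32.9, voles 28.6. Include each in turn until the next type's E/h falls below the running intake rate.
Rate on top 1: 13.3. mice: 32.9 > 13.3 → include.
Rate on top 2: 18.49. voles: 28.6 > 18.49 → include.
Optimal diet: fledglings, mice, voles — 3 of 3 types.

3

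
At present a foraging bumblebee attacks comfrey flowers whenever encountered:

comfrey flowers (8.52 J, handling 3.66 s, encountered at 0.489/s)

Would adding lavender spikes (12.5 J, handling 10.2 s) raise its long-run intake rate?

No

Current rate: (0.489×8.52)/(1 + 0.489×3.66) = 1.493 J/s.
Profitability of lavender spikes: 12.5/10.2 = 1.225 J/s.
1.225 < 1.493, so adding lavender spikes would lower the average — exclude it.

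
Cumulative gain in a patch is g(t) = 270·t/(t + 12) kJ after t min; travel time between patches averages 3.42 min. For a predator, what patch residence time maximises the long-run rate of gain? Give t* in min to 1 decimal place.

Maximise g(t)/(T+t): set derivative to zero → g'(t)(T+t) = g(t).
g'(t) = 270·12/(t + 12)². Setting 270·12/(t+12)² = 270t/[(t+12)(3.42+t)] gives 12(3.42+t) = t(t+12), so t² = 12×3.42 = 41.04.
t* = √41.04 = 6.406 min.

6.4 min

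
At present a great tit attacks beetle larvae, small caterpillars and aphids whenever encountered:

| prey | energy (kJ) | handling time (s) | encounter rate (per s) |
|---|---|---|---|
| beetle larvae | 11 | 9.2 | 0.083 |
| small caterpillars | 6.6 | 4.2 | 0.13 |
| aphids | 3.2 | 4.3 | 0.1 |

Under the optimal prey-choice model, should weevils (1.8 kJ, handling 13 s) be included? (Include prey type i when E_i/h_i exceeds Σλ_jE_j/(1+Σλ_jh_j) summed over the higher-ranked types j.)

No

Intake rate on the current diet: R = (0.083×11 + 0.13×6.6 + 0.1×3.2) / (1 + 0.083×9.2 + 0.13×4.2 + 0.1×4.3) = 2.091/2.74 = 0.7633 kJ/s.
Profitability of weevils: 1.8/13 = 0.1385 kJ/s.
0.1385 < 0.7633, so adding weevils would lower the average — exclude it.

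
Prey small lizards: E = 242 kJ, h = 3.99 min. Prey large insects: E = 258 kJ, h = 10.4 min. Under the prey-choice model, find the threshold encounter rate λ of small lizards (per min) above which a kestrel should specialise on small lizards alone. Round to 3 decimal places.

At the threshold, the rate on small lizards alone equals the profitability of large insects: λ·242/(1 + λ·3.99) = 258/10.4 = 24.81.
Rearranging, λ(242 − 24.81×3.99) = 24.81, so λ = 24.81/143 = 0.1735 per min.

0.173 per min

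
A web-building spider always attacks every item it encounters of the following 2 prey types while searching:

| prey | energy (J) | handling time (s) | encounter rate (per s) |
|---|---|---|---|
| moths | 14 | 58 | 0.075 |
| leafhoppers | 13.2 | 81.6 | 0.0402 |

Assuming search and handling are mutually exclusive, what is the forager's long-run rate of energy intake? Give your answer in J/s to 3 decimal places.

0.183 J/s

R = Σλ_iE_i / (1 + Σλ_ih_i)
Numerator: 0.075×14 + 0.0402×13.2 = 1.581
Denominator: 1 + 0.075×58 + 0.0402×81.6 = 8.63
R = 1.581/8.63 = 0.1831 J/s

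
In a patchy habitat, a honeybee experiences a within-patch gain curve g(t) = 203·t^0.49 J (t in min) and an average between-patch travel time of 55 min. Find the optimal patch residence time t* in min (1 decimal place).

Maximise g(t)/(T+t): set derivative to zero → g'(t)(T+t) = g(t).
g'(t) = 0.49·203·t^-0.51. Setting 0.49·203·t^-0.51 = 203·t^0.49/(55+t) gives 0.49(55+t) = t, so 0.51·t = 0.49×55.
t* = 0.49×55/0.51 = 52.84 min.

52.8 min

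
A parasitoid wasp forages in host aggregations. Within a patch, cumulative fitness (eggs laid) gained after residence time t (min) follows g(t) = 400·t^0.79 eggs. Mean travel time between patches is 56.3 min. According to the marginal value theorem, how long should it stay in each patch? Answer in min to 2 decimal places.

Maximise g(t)/(T+t): set derivative to zero → g'(t)(T+t) = g(t).
g'(t) = 0.79·400·t^-0.21. Setting 0.79·400·t^-0.21 = 400·t^0.79/(56.3+t) gives 0.79(56.3+t) = t, so 0.21·t = 0.79×56.3.
t* = 0.79×56.3/0.21 = 211.8 min.

211.80 min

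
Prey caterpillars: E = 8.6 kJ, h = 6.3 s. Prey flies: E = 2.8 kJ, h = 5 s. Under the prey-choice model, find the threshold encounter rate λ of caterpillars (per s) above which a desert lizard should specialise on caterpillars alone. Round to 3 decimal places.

At the threshold, the rate on caterpillars alone equals the profitability of flies: λ·8.6/(1 + λ·6.3) = 2.8/5 = 0.56.
Rearranging, λ(8.6 − 0.56×6.3) = 0.56, so λ = 0.56/5.072 = 0.1104 per s.

0.110 per s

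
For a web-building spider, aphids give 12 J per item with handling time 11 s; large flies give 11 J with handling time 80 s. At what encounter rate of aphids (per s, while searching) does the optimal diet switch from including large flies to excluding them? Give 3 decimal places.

At the threshold, the rate on aphids alone equals the profitability of large flies: λ·12/(1 + λ·11) = 11/80 = 0.1375.
Rearranging, λ(12 − 0.1375×11) = 0.1375, so λ = 0.1375/10.49 = 0.01311 per s.

0.013 per s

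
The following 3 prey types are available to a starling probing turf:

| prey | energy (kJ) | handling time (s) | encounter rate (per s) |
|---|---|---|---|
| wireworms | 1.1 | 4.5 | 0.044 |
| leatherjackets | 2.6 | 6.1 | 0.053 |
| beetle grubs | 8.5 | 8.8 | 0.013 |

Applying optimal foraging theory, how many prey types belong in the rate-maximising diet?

3

Profitabilities (E/h, kJ/s): beetle grubs 0.966, leatherjackets 0.426, wireworms 0.244. Add prey in this order while the next type's profitability exceeds the intake rate on those already taken.
Rate on top 1: 0.09916. leatherjackets: 0.426 > 0.09916 → include.
Rate on top 2: 0.1727. wireworms: 0.244 > 0.1727 → include.
Optimal diet: beetle grubs, leatherjackets, wireworms — 3 of 3 types.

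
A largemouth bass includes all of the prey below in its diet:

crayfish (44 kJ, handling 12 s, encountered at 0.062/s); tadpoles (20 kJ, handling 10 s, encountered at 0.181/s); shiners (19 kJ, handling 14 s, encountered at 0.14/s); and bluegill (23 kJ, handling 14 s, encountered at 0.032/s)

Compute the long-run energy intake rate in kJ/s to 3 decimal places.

R = Σλ_iE_i / (1 + Σλ_ih_i)
Numerator: 0.062×44 + 0.181×20 + 0.14×19 + 0.032×23 = 9.744
Denominator: 1 + 0.062×12 + 0.181×10 + 0.14×14 + 0.032×14 = 5.962
R = 9.744/5.962 = 1.634 kJ/s

1.634 kJ/s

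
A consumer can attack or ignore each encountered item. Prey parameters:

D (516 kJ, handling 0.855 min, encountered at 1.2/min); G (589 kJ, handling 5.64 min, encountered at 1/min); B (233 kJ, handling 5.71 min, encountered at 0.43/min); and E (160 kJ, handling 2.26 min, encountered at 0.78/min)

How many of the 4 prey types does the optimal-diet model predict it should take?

Profitabilities (E/h, kJ/min): D 604, G 104, E 70.8, B 40.8. Add prey in this order while the next type's profitability exceeds the intake rate on those already taken.
Rate on top 1: 305.6. G: 104 < 305.6 → exclude; stop.
Optimal diet: D — 1 of 4 types.

1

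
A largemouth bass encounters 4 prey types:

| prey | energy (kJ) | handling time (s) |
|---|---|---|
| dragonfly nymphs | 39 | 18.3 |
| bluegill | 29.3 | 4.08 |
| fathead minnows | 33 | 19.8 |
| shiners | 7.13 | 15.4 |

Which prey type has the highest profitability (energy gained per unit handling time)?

Profitability E/h (kJ/s): dragonfly nymphs = 39/18.3 = 2.13, bluegill = 29.3/4.08 = 7.18, fathead minnows = 33/19.8 = 1.67, shiners = 7.13/15.4 = 0.463.
Ranked: bluegill > dragonfly nymphs > fathead minnows > shiners.

bluegill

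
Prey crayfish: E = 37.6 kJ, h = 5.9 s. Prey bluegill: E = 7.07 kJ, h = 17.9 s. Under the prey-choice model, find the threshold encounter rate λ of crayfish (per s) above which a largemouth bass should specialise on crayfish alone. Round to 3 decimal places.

Drop bluegill once their profitability E₂/h₂ falls below the rate achievable on crayfish alone: E₂/h₂ = λE₁/(1 + λh₁).
Solve for λ: λE₁h₂ = E₂(1 + λh₁) → λ(E₁h₂ − E₂h₁) = E₂ → λ = E₂/(E₁h₂ − E₂h₁).
λ = 7.07/(37.6×17.9 − 7.07×5.9) = 7.07/631.3 = 0.0112 per s.

0.011 per s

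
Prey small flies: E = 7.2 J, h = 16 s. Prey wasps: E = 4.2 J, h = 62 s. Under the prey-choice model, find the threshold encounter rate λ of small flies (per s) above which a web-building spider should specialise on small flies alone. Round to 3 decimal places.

0.011 per s

The zero-one rule: include wasps iff E₂/h₂ > λE₁/(1+λh₁). Equality gives the switch point.
λE₁h₂ = E₂ + λE₂h₁ ⇒ λ = E₂/(E₁h₂ − E₂h₁) = 4.2/(446.4 − 67.2) = 0.01108 per s.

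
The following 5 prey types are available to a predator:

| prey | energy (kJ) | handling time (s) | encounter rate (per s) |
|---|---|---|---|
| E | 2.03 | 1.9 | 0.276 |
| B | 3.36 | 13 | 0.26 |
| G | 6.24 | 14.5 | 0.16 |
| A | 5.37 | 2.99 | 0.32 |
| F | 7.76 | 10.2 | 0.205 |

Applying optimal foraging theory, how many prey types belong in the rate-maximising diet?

Rank by E/h (kJ/s): A 1.8, E 1.07, F 0.761, G 0.43, B 0.258. Include each in turn until the next type's E/h falls below the running intake rate.
Rate on top 1: 0.8782. E: 1.07 > 0.8782 → include.
Rate on top 2: 0.9184. F: 0.761 < 0.9184 → exclude; stop.
Optimal diet: A, E — 2 of 5 types.

2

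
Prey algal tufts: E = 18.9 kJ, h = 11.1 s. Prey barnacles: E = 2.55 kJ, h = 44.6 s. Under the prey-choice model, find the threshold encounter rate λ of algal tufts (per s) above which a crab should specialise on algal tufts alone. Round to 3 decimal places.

The zero-one rule: include barnacles iff E₂/h₂ > λE₁/(1+λh₁). Equality gives the switch point.
λE₁h₂ = E₂ + λE₂h₁ ⇒ λ = E₂/(E₁h₂ − E₂h₁) = 2.55/(842.9 − 28.3) = 0.00313 per s.

0.003 per s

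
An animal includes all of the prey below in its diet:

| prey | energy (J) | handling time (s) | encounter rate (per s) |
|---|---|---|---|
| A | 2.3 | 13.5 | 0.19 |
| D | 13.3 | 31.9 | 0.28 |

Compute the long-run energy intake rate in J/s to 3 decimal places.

0.333 J/s

R = Σλ_iE_i / (1 + Σλ_ih_i)
Numerator: 0.19×2.3 + 0.28×13.3 = 4.161
Denominator: 1 + 0.19×13.5 + 0.28×31.9 = 12.5
R = 4.161/12.5 = 0.333 J/s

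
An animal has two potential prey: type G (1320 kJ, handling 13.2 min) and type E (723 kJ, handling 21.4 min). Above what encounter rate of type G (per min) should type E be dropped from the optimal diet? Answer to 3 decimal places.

At the threshold, the rate on type G alone equals the profitability of type E: λ·1320/(1 + λ·13.2) = 723/21.4 = 33.79.
Rearranging, λ(1320 − 33.79×13.2) = 33.79, so λ = 33.79/874 = 0.03865 per min.

0.039 per min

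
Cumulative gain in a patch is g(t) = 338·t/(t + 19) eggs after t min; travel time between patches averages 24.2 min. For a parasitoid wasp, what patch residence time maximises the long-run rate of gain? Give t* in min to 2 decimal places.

Optimal t* satisfies g'(t*) = g(t*)/(T + t*).
g'(t) = 338·19/(t + 19)². Setting 338·19/(t+19)² = 338t/[(t+19)(24.2+t)] gives 19(24.2+t) = t(t+19), so t² = 19×24.2 = 459.8.
t* = √459.8 = 21.44 min.

21.44 min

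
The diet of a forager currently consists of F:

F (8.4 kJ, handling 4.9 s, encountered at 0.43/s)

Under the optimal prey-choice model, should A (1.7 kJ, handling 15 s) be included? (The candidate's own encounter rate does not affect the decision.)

No

On F alone, R = ΣλE/(1+Σλh) = 3.612/3.107 = 1.163 kJ/s.
A: E/h = 1.7/15 = 0.1133 kJ/s.
Since 0.1133 < R, time spent handling A is better spent searching.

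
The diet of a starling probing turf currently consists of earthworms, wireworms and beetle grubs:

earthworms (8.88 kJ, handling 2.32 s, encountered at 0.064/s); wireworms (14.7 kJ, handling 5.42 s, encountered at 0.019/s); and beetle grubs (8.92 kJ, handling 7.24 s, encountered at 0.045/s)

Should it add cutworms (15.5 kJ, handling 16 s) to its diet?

Current rate: (0.064×8.88 + 0.019×14.7 + 0.045×8.92)/(1 + 0.064×2.32 + 0.019×5.42 + 0.045×7.24) = 0.7919 kJ/s.
cutworms: E/h = 15.5/16 = 0.9688 kJ/s.
Since 0.9688 > R, including cutworms increases the long-run rate.

Yes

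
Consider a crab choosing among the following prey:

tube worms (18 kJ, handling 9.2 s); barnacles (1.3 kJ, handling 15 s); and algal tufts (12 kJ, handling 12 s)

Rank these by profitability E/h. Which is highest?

In descending order of E/h:
tube worms: 18/9.2 = 1.96 kJ/s
algal tufts: 12/12 = 1 kJ/s
barnacles: 1.3/15 = 0.0867 kJ/s

tube worms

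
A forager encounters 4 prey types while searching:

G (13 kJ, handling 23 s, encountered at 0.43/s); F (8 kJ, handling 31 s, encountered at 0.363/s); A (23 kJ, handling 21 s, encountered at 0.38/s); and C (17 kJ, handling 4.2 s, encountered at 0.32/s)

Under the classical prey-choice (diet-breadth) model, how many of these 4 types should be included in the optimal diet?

Rank by E/h (kJ/s): C 4.05, A 1.1, G 0.565, F 0.258. Include each in turn until the next type's E/h falls below the running intake rate.
Rate on top 1: 2.321. A: 1.1 < 2.321 → exclude; stop.
Optimal diet: C — 1 of 4 types.

1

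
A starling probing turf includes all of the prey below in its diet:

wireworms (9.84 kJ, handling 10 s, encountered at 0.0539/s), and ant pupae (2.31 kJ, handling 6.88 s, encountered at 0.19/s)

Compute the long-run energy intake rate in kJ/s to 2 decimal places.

0.34 kJ/s

Energy encountered per unit search time: 0.0539×9.84 + 0.19×2.31 = 0.9693 kJ/s.
Handling time per unit search time: 0.0539×10 + 0.19×6.88 = 1.846.
Rate = 0.9693/(1 + 1.846) = 0.3406 kJ/s.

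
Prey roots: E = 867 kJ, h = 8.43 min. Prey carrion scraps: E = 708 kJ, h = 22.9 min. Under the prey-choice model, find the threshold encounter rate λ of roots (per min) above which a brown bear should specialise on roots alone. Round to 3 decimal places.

0.051 per min

The zero-one rule: include carrion scraps iff E₂/h₂ > λE₁/(1+λh₁). Equality gives the switch point.
λE₁h₂ = E₂ + λE₂h₁ ⇒ λ = E₂/(E₁h₂ − E₂h₁) = 708/(1.985e+04 − 5968) = 0.05099 per min.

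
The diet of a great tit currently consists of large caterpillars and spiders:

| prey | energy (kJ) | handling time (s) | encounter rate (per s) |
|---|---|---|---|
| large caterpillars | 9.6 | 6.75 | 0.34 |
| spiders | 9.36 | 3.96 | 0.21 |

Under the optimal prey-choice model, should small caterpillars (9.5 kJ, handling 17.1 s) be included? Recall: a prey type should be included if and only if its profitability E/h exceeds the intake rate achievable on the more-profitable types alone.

On large caterpillars and spiders alone, R = ΣλE/(1+Σλh) = 5.23/4.127 = 1.267 kJ/s.
Profitability of small caterpillars: 9.5/17.1 = 0.5556 kJ/s.
0.5556 < 1.267, so adding small caterpillars would lower the average — exclude it.

No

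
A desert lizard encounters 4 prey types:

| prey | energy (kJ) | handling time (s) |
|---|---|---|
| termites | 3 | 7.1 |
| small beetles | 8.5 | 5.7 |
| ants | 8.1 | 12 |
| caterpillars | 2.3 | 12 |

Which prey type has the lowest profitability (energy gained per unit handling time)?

Profitability E/h (kJ/s): termites = 3/7.1 = 0.423, small beetles = 8.5/5.7 = 1.49, ants = 8.1/12 = 0.675, caterpillars = 2.3/12 = 0.192.
Ranked: small beetles > ants > termites > caterpillars.

caterpillars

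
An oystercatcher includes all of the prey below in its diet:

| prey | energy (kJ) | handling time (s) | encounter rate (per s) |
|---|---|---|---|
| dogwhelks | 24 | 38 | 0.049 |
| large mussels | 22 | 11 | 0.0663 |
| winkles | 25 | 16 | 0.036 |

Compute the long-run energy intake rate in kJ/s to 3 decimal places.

0.848 kJ/s

Energy encountered per unit search time: 0.049×24 + 0.0663×22 + 0.036×25 = 3.535 kJ/s.
Handling time per unit search time: 0.049×38 + 0.0663×11 + 0.036×16 = 3.167.
Rate = 3.535/(1 + 3.167) = 0.8482 kJ/s.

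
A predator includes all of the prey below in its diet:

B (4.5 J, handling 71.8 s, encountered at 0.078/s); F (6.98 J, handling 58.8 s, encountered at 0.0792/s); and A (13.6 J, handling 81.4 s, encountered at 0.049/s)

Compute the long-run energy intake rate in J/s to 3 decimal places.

R = (0.078×4.5 + 0.0792×6.98 + 0.049×13.6) / (1 + 0.078×71.8 + 0.0792×58.8 + 0.049×81.4) = 1.57/15.25 = 0.103 J/s.

0.103 J/s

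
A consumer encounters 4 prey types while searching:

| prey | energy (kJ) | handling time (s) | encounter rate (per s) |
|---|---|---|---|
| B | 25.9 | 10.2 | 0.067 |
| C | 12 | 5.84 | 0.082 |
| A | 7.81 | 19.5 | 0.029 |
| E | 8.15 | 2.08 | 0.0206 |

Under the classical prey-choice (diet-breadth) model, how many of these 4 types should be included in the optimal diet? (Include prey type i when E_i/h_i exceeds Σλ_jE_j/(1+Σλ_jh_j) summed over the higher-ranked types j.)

E/h in descending order: E 3.92, B 2.54, C 2.05, A 0.401 kJ/s. The optimal diet is the largest prefix of this list for which every included type satisfies E_i/h_i > R on the types above it.
Rate on top 1: 0.161. B: 2.54 > 0.161 → include.
Rate on top 2: 1.103. C: 2.05 > 1.103 → include.
Rate on top 3: 1.309. A: 0.401 < 1.309 → exclude; stop.
Optimal diet: E, B, C — 3 of 4 types.

3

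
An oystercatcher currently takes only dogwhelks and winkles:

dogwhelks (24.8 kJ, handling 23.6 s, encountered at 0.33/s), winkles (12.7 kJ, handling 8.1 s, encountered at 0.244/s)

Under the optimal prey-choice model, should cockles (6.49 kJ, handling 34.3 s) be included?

No

Intake rate on the current diet: R = (0.33×24.8 + 0.244×12.7) / (1 + 0.33×23.6 + 0.244×8.1) = 11.28/10.76 = 1.048 kJ/s.
cockles: E/h = 6.49/34.3 = 0.1892 kJ/s.
Since 0.1892 < R, time spent handling cockles is better spent searching.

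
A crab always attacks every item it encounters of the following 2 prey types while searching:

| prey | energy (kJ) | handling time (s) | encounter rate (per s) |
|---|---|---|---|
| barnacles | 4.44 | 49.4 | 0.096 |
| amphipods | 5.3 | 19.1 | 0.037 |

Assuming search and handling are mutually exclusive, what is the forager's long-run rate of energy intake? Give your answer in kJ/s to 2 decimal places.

R = (0.096×4.44 + 0.037×5.3) / (1 + 0.096×49.4 + 0.037×19.1) = 0.6223/6.449 = 0.0965 kJ/s.

0.10 kJ/s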